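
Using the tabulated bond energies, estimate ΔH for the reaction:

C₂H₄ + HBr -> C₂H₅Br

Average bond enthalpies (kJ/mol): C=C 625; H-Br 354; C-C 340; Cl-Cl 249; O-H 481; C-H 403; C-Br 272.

Bonds broken (reactants):
  C-H: 4 × 403 = 1612
  C=C: 1 × 625 = 625
  H-Br: 1 × 354 = 354
  Σ(broken) = 2591 kJ
Bonds formed (products):
  C-Br: 1 × 272 = 272
  C-C: 1 × 340 = 340
  C-H: 5 × 403 = 2015
  Σ(formed) = 2627 kJ
ΔH = Σ(broken) − Σ(formed) = 2591 − 2627 = −36 kJ

ΔH ≈ −36 kJ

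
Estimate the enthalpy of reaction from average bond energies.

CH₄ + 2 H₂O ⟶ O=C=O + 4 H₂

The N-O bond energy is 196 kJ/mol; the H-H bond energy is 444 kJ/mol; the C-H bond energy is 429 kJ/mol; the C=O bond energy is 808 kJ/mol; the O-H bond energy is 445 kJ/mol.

Bonds broken (reactants):
  C-H: 4 × 429 = 1716
  O-H: 4 × 445 = 1780
  Σ(broken) = 3496 kJ
Bonds formed (products):
  C=O: 2 × 808 = 1616
  H-H: 4 × 444 = 1776
  Σ(formed) = 3392 kJ
ΔH = Σ(broken) − Σ(formed) = 3496 − 3392 = +104 kJ

ΔH ≈ +104 kJ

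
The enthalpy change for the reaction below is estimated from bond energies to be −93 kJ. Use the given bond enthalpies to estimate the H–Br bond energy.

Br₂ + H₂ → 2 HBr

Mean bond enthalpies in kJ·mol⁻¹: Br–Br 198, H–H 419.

D(H–Br) ≈ 355 kJ/mol

Let D be the H–Br bond energy.
Σ(broken) = 1×198 + 1×419 = 617
Σ(formed) = 2×D = 2D
ΔH = Σ(broken) − Σ(formed) = (617) − (2D) = +617 − 2D
Setting this equal to −93 kJ gives 2D = 710, so D = 355 kJ/mol.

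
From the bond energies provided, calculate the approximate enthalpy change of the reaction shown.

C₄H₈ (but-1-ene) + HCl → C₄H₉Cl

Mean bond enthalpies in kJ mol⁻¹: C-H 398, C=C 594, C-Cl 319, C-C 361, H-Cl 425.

Bonds broken (reactants):
  C-C: 2 × 361 = 722
  C-H: 8 × 398 = 3184
  C=C: 1 × 594 = 594
  H-Cl: 1 × 425 = 425
  Σ(broken) = 4925 kJ
Bonds formed (products):
  C-C: 3 × 361 = 1083
  C-Cl: 1 × 319 = 319
  C-H: 9 × 398 = 3582
  Σ(formed) = 4984 kJ
ΔH = Σ(broken) − Σ(formed) = 4925 − 4984 = −59 kJ

ΔH ≈ −59 kJ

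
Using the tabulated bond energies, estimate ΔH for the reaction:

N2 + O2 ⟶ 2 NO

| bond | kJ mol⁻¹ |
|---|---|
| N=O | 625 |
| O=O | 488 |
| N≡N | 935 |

Bonds broken (reactants):
  N≡N: 1 × 935 = 935
  O=O: 1 × 488 = 488
  Σ(broken) = 1423 kJ
Bonds formed (products):
  N=O: 2 × 625 = 1250
  Σ(formed) = 1250 kJ
ΔH = Σ(broken) − Σ(formed) = 1423 − 1250 = +173 kJ

ΔH ≈ +173 kJ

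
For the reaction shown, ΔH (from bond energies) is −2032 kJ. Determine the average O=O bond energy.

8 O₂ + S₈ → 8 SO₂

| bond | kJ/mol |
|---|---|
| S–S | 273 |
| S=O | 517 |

D(O=O) ≈ 507 kJ/mol

Let D be the O=O bond energy.
Σ(broken) = 8×D + 8×273 = 2184 + 8D
Σ(formed) = 16×517 = 8272
ΔH = Σ(broken) − Σ(formed) = (2184 + 8D) − (8272) = −6088 + 8D
Setting this equal to −2032 kJ gives 8D = 4056, so D = 507 kJ/mol.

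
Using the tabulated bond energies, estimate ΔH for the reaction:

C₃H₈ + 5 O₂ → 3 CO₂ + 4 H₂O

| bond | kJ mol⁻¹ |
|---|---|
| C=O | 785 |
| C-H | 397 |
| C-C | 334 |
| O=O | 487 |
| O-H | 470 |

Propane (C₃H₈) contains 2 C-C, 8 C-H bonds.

Bonds broken (reactants):
  C-C: 2 × 334 = 668
  C-H: 8 × 397 = 3176
  O=O: 5 × 487 = 2435
  Σ(broken) = 6279 kJ
Bonds formed (products):
  C=O: 6 × 785 = 4710
  O-H: 8 × 470 = 3760
  Σ(formed) = 8470 kJ
ΔH = Σ(broken) − Σ(formed) = 6279 − 8470 = −2191 kJ

ΔH ≈ −2191 kJ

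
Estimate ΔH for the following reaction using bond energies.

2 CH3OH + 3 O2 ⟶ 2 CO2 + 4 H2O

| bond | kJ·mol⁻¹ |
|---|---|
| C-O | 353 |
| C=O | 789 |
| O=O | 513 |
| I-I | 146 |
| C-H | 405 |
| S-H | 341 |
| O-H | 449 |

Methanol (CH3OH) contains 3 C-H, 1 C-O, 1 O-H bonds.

ΔH ≈ −1175 kJ

Bonds broken (reactants):
  C-H: 6 × 405 = 2430
  C-O: 2 × 353 = 706
  O-H: 2 × 449 = 898
  O=O: 3 × 513 = 1539
  Σ(broken) = 5573 kJ
Bonds formed (products):
  C=O: 4 × 789 = 3156
  O-H: 8 × 449 = 3592
  Σ(formed) = 6748 kJ
ΔH = Σ(broken) − Σ(formed) = 5573 − 6748 = −1175 kJ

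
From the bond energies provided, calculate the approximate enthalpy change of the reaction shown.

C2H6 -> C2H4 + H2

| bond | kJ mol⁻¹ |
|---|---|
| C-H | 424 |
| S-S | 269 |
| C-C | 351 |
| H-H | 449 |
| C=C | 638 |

ΔH ≈ +112 kJ

Bonds broken (reactants):
  C-C: 1 × 351 = 351
  C-H: 6 × 424 = 2544
  Σ(broken) = 2895 kJ
Bonds formed (products):
  C-H: 4 × 424 = 1696
  C=C: 1 × 638 = 638
  H-H: 1 × 449 = 449
  Σ(formed) = 2783 kJ
ΔH = Σ(broken) − Σ(formed) = 2895 − 2783 = +112 kJ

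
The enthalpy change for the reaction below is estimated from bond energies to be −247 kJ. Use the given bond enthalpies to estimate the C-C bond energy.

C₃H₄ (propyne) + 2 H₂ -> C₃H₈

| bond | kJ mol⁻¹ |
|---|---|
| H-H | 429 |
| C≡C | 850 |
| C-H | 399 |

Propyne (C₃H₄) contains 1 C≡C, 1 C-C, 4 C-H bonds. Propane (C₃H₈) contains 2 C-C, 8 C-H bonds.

D(C-C) ≈ 359 kJ/mol

Let D be the C-C bond energy.
Σ(broken) = 1×850 + 1×D + 4×399 + 2×429 = 3304 + D
Σ(formed) = 2×D + 8×399 = 3192 + 2D
ΔH = Σ(broken) − Σ(formed) = (3304 + D) − (3192 + 2D) = +112 − D
Setting this equal to −247 kJ gives D = 359 kJ/mol.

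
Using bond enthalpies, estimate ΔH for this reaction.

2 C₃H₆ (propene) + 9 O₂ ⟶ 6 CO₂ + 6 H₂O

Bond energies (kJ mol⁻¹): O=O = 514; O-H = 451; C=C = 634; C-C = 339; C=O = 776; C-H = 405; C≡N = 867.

Bonds broken (reactants):
  C-C: 2 × 339 = 678
  C-H: 12 × 405 = 4860
  C=C: 2 × 634 = 1268
  O=O: 9 × 514 = 4626
  Σ(broken) = 11432 kJ
Bonds formed (products):
  C=O: 12 × 776 = 9312
  O-H: 12 × 451 = 5412
  Σ(formed) = 14724 kJ
ΔH = Σ(broken) − Σ(formed) = 11432 − 14724 = −3292 kJ

ΔH ≈ −3292 kJ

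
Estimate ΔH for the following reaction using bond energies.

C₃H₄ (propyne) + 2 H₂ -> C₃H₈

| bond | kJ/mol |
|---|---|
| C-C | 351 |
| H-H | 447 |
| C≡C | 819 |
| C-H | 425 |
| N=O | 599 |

Bonds broken (reactants):
  C≡C: 1 × 819 = 819
  C-C: 1 × 351 = 351
  C-H: 4 × 425 = 1700
  H-H: 2 × 447 = 894
  Σ(broken) = 3764 kJ
Bonds formed (products):
  C-C: 2 × 351 = 702
  C-H: 8 × 425 = 3400
  Σ(formed) = 4102 kJ
ΔH = Σ(broken) − Σ(formed) = 3764 − 4102 = −338 kJ

ΔH ≈ −338 kJ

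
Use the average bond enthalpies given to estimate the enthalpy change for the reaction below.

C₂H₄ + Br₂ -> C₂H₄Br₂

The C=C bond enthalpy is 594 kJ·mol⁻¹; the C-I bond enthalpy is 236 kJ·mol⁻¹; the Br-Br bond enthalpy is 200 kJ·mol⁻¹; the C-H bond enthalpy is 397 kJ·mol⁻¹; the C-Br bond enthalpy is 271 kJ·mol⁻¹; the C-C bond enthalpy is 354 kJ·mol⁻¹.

Bonds broken (reactants):
  Br-Br: 1 × 200 = 200
  C-H: 4 × 397 = 1588
  C=C: 1 × 594 = 594
  Σ(broken) = 2382 kJ
Bonds formed (products):
  C-Br: 2 × 271 = 542
  C-C: 1 × 354 = 354
  C-H: 4 × 397 = 1588
  Σ(formed) = 2484 kJ
ΔH = Σ(broken) − Σ(formed) = 2382 − 2484 = −102 kJ

ΔH ≈ −102 kJ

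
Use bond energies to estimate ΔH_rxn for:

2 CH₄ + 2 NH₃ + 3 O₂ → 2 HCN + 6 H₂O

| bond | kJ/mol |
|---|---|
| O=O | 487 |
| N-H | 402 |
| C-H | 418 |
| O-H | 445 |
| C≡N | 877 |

ΔH ≈ −713 kJ

Bonds broken (reactants):
  C-H: 8 × 418 = 3344
  N-H: 6 × 402 = 2412
  O=O: 3 × 487 = 1461
  Σ(broken) = 7217 kJ
Bonds formed (products):
  C≡N: 2 × 877 = 1754
  C-H: 2 × 418 = 836
  O-H: 12 × 445 = 5340
  Σ(formed) = 7930 kJ
ΔH = Σ(broken) − Σ(formed) = 7217 − 7930 = −713 kJ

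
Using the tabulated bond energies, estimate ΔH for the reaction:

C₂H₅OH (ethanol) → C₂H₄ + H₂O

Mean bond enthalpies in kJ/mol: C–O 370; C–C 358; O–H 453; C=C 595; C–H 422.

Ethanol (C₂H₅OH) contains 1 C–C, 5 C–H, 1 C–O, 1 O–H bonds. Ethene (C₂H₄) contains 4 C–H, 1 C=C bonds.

ΔH ≈ +102 kJ

Bonds broken (reactants):
  C–C: 1 × 358 = 358
  C–H: 5 × 422 = 2110
  C–O: 1 × 370 = 370
  O–H: 1 × 453 = 453
  Σ(broken) = 3291 kJ
Bonds formed (products):
  C–H: 4 × 422 = 1688
  C=C: 1 × 595 = 595
  O–H: 2 × 453 = 906
  Σ(formed) = 3189 kJ
ΔH = Σ(broken) − Σ(formed) = 3291 − 3189 = +102 kJ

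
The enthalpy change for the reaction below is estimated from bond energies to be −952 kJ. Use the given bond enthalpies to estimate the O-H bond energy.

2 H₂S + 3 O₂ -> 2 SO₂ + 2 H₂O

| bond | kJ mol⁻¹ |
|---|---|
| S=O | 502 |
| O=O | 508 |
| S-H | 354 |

D(O-H) ≈ 471 kJ/mol

Let D be the O-H bond energy.
Σ(broken) = 3×508 + 4×354 = 2940
Σ(formed) = 4×D + 4×502 = 2008 + 4D
ΔH = Σ(broken) − Σ(formed) = (2940) − (2008 + 4D) = +932 − 4D
Setting this equal to −952 kJ gives 4D = 1884, so D = 471 kJ/mol.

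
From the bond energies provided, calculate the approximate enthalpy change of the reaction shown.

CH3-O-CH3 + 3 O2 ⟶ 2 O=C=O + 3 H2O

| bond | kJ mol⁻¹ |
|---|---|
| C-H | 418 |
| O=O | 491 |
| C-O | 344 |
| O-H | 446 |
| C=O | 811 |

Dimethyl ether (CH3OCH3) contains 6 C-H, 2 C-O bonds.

ΔH ≈ −1251 kJ

Bonds broken (reactants):
  C-H: 6 × 418 = 2508
  C-O: 2 × 344 = 688
  O=O: 3 × 491 = 1473
  Σ(broken) = 4669 kJ
Bonds formed (products):
  C=O: 4 × 811 = 3244
  O-H: 6 × 446 = 2676
  Σ(formed) = 5920 kJ
ΔH = Σ(broken) − Σ(formed) = 4669 − 5920 = −1251 kJ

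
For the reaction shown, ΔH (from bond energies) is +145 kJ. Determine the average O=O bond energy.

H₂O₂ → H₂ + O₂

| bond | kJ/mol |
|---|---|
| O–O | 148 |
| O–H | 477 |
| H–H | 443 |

Let D be the O=O bond energy.
Σ(broken) = 2×477 + 1×148 = 1102
Σ(formed) = 1×443 + 1×D = 443 + D
ΔH = Σ(broken) − Σ(formed) = (1102) − (443 + D) = +659 − D
Setting this equal to +145 kJ gives D = 514 kJ/mol.

D(O=O) ≈ 514 kJ/mol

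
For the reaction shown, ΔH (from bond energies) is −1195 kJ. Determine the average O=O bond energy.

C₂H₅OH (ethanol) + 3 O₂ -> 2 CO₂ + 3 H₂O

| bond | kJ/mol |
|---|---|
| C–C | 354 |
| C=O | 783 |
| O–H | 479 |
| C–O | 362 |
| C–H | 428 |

D(O=O) ≈ 492 kJ/mol

Let D be the O=O bond energy.
Σ(broken) = 1×354 + 5×428 + 1×362 + 1×479 + 3×D = 3335 + 3D
Σ(formed) = 4×783 + 6×479 = 6006
ΔH = Σ(broken) − Σ(formed) = (3335 + 3D) − (6006) = −2671 + 3D
Setting this equal to −1195 kJ gives 3D = 1476, so D = 492 kJ/mol.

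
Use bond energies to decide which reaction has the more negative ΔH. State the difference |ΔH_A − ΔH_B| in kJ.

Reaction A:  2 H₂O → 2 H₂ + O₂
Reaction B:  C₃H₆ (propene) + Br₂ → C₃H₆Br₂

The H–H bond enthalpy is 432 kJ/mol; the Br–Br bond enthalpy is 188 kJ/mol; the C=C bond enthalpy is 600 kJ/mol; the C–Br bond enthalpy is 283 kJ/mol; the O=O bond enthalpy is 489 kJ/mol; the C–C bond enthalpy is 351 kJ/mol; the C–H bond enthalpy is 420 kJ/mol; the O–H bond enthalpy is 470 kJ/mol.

Reaction A:
  Bonds broken (reactants):
    O–H: 4 × 470 = 1880
    Σ(broken) = 1880 kJ
  Bonds formed (products):
    H–H: 2 × 432 = 864
    O=O: 1 × 489 = 489
    Σ(formed) = 1353 kJ
  ΔH_A = 1880 − 1353 = +527 kJ
Reaction B:
  Bonds broken (reactants):
    Br–Br: 1 × 188 = 188
    C–C: 1 × 351 = 351
    C–H: 6 × 420 = 2520
    C=C: 1 × 600 = 600
    Σ(broken) = 3659 kJ
  Bonds formed (products):
    C–Br: 2 × 283 = 566
    C–C: 2 × 351 = 702
    C–H: 6 × 420 = 2520
    Σ(formed) = 3788 kJ
  ΔH_B = 3659 − 3788 = −129 kJ
ΔH_A − ΔH_B = +656 kJ, so reaction B has the more negative ΔH; |ΔH_A − ΔH_B| = 656 kJ.

Reaction B, by 656 kJ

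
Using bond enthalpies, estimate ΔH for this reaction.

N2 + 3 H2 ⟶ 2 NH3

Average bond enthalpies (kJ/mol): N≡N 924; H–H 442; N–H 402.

ΔH ≈ −162 kJ

Bonds broken (reactants):
  H–H: 3 × 442 = 1326
  N≡N: 1 × 924 = 924
  Σ(broken) = 2250 kJ
Bonds formed (products):
  N–H: 6 × 402 = 2412
  Σ(formed) = 2412 kJ
ΔH = Σ(broken) − Σ(formed) = 2250 − 2412 = −162 kJ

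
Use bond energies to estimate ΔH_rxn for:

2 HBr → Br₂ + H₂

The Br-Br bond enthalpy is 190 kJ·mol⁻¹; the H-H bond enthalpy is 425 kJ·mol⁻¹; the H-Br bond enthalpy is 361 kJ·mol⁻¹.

ΔH ≈ +107 kJ

Bonds broken (reactants):
  H-Br: 2 × 361 = 722
  Σ(broken) = 722 kJ
Bonds formed (products):
  Br-Br: 1 × 190 = 190
  H-H: 1 × 425 = 425
  Σ(formed) = 615 kJ
ΔH = Σ(broken) − Σ(formed) = 722 − 615 = +107 kJ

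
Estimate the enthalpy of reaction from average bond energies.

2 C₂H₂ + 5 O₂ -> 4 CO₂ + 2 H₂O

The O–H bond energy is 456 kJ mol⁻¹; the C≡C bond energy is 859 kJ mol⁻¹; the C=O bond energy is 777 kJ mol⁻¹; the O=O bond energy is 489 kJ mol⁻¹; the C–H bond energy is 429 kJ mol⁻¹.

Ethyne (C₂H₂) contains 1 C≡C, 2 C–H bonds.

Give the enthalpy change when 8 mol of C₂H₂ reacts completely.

Bonds broken (reactants):
  C≡C: 2 × 859 = 1718
  C–H: 4 × 429 = 1716
  O=O: 5 × 489 = 2445
  Σ(broken) = 5879 kJ
Bonds formed (products):
  C=O: 8 × 777 = 6216
  O–H: 4 × 456 = 1824
  Σ(formed) = 8040 kJ
ΔH = Σ(broken) − Σ(formed) = 5879 − 8040 = −2161 kJ
For 4× the reaction as written: 4 × (−2161) = −8644 kJ

ΔH = −8644 kJ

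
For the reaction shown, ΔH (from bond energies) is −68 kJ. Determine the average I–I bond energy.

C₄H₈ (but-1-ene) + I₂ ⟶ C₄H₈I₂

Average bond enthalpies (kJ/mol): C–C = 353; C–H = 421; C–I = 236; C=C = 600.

Let D be the I–I bond energy.
Σ(broken) = 2×353 + 8×421 + 1×600 + 1×D = 4674 + D
Σ(formed) = 3×353 + 8×421 + 2×236 = 4899
ΔH = Σ(broken) − Σ(formed) = (4674 + D) − (4899) = −225 + D
Setting this equal to −68 kJ gives D = 157 kJ/mol.

D(I–I) ≈ 157 kJ/mol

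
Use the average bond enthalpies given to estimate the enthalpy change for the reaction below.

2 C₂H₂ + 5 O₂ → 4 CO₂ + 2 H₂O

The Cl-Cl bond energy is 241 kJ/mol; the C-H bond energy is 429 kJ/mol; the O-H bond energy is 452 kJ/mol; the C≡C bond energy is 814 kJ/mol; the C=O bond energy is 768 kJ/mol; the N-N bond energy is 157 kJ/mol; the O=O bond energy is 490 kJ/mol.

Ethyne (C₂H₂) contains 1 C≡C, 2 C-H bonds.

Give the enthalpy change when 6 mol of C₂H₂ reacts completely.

Bonds broken (reactants):
  C≡C: 2 × 814 = 1628
  C-H: 4 × 429 = 1716
  O=O: 5 × 490 = 2450
  Σ(broken) = 5794 kJ
Bonds formed (products):
  C=O: 8 × 768 = 6144
  O-H: 4 × 452 = 1808
  Σ(formed) = 7952 kJ
ΔH = Σ(broken) − Σ(formed) = 5794 − 7952 = −2158 kJ
For 3× the reaction as written: 3 × (−2158) = −6474 kJ

ΔH = −6474 kJ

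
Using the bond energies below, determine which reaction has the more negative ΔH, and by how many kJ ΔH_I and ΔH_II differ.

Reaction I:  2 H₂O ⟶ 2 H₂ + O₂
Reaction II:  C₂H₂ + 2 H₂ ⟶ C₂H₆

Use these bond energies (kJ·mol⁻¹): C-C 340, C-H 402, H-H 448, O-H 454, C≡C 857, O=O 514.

Reaction I:
  Bonds broken (reactants):
    O-H: 4 × 454 = 1816
    Σ(broken) = 1816 kJ
  Bonds formed (products):
    H-H: 2 × 448 = 896
    O=O: 1 × 514 = 514
    Σ(formed) = 1410 kJ
  ΔH_I = 1816 − 1410 = +406 kJ
Reaction II:
  Bonds broken (reactants):
    C≡C: 1 × 857 = 857
    C-H: 2 × 402 = 804
    H-H: 2 × 448 = 896
    Σ(broken) = 2557 kJ
  Bonds formed (products):
    C-C: 1 × 340 = 340
    C-H: 6 × 402 = 2412
    Σ(formed) = 2752 kJ
  ΔH_II = 2557 − 2752 = −195 kJ
ΔH_I − ΔH_II = +601 kJ, so reaction II has the more negative ΔH; |ΔH_I − ΔH_II| = 601 kJ.

Reaction II, by 601 kJ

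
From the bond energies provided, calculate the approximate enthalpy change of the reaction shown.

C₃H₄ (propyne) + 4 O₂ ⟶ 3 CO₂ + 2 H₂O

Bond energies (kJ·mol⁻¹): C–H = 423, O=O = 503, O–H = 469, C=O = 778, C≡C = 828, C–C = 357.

Bonds broken (reactants):
  C≡C: 1 × 828 = 828
  C–C: 1 × 357 = 357
  C–H: 4 × 423 = 1692
  O=O: 4 × 503 = 2012
  Σ(broken) = 4889 kJ
Bonds formed (products):
  C=O: 6 × 778 = 4668
  O–H: 4 × 469 = 1876
  Σ(formed) = 6544 kJ
ΔH = Σ(broken) − Σ(formed) = 4889 − 6544 = −1655 kJ

ΔH ≈ −1655 kJ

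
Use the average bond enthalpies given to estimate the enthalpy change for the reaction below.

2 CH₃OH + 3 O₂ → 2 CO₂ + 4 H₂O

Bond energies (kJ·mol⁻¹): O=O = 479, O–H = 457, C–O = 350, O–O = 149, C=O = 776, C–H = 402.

Bonds broken (reactants):
  C–H: 6 × 402 = 2412
  C–O: 2 × 350 = 700
  O–H: 2 × 457 = 914
  O=O: 3 × 479 = 1437
  Σ(broken) = 5463 kJ
Bonds formed (products):
  C=O: 4 × 776 = 3104
  O–H: 8 × 457 = 3656
  Σ(formed) = 6760 kJ
ΔH = Σ(broken) − Σ(formed) = 5463 − 6760 = −1297 kJ

ΔH ≈ −1297 kJ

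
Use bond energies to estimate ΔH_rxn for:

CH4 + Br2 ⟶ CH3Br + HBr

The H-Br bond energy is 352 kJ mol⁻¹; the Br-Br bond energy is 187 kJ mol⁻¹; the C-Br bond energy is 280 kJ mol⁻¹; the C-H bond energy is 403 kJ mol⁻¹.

ΔH ≈ −42 kJ

Bonds broken (reactants):
  Br-Br: 1 × 187 = 187
  C-H: 4 × 403 = 1612
  Σ(broken) = 1799 kJ
Bonds formed (products):
  C-Br: 1 × 280 = 280
  C-H: 3 × 403 = 1209
  H-Br: 1 × 352 = 352
  Σ(formed) = 1841 kJ
ΔH = Σ(broken) − Σ(formed) = 1799 − 1841 = −42 kJ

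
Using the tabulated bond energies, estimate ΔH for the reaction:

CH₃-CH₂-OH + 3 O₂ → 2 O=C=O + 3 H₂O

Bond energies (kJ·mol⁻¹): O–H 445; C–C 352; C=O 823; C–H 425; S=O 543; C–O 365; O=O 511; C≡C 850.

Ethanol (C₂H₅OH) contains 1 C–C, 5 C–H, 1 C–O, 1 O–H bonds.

Bonds broken (reactants):
  C–C: 1 × 352 = 352
  C–H: 5 × 425 = 2125
  C–O: 1 × 365 = 365
  O–H: 1 × 445 = 445
  O=O: 3 × 511 = 1533
  Σ(broken) = 4820 kJ
Bonds formed (products):
  C=O: 4 × 823 = 3292
  O–H: 6 × 445 = 2670
  Σ(formed) = 5962 kJ
ΔH = Σ(broken) − Σ(formed) = 4820 − 5962 = −1142 kJ

ΔH ≈ −1142 kJ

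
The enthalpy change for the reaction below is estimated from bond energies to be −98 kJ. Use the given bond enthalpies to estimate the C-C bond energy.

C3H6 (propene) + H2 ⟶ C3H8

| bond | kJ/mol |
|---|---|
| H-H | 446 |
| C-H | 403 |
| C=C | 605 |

D(C-C) ≈ 343 kJ/mol

Let D be the C-C bond energy.
Σ(broken) = 1×D + 6×403 + 1×605 + 1×446 = 3469 + D
Σ(formed) = 2×D + 8×403 = 3224 + 2D
ΔH = Σ(broken) − Σ(formed) = (3469 + D) − (3224 + 2D) = +245 − D
Setting this equal to −98 kJ gives D = 343 kJ/mol.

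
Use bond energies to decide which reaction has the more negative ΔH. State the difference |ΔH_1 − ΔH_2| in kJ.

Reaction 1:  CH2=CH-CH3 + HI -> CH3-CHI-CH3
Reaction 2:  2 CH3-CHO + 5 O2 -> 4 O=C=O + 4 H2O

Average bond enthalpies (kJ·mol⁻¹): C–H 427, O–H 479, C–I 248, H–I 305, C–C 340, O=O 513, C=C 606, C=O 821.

Reaction 1:
  Bonds broken (reactants):
    C–C: 1 × 340 = 340
    C–H: 6 × 427 = 2562
    C=C: 1 × 606 = 606
    H–I: 1 × 305 = 305
    Σ(broken) = 3813 kJ
  Bonds formed (products):
    C–C: 2 × 340 = 680
    C–H: 7 × 427 = 2989
    C–I: 1 × 248 = 248
    Σ(formed) = 3917 kJ
  ΔH_1 = 3813 − 3917 = −104 kJ
Reaction 2:
  Bonds broken (reactants):
    C–C: 2 × 340 = 680
    C–H: 8 × 427 = 3416
    C=O: 2 × 821 = 1642
    O=O: 5 × 513 = 2565
    Σ(broken) = 8303 kJ
  Bonds formed (products):
    C=O: 8 × 821 = 6568
    O–H: 8 × 479 = 3832
    Σ(formed) = 10400 kJ
  ΔH_2 = 8303 − 10400 = −2097 kJ
ΔH_1 − ΔH_2 = +1993 kJ, so reaction 2 has the more negative ΔH; |ΔH_1 − ΔH_2| = 1993 kJ.

Reaction 2, by 1993 kJ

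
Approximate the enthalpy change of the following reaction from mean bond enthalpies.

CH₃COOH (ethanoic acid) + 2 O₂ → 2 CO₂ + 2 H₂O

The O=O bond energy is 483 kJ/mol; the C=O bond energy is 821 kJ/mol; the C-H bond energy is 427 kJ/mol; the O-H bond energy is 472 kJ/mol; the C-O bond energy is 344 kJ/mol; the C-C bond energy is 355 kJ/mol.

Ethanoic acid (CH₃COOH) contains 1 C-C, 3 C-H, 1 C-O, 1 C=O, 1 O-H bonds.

Bonds broken (reactants):
  C-C: 1 × 355 = 355
  C-H: 3 × 427 = 1281
  C-O: 1 × 344 = 344
  C=O: 1 × 821 = 821
  O-H: 1 × 472 = 472
  O=O: 2 × 483 = 966
  Σ(broken) = 4239 kJ
Bonds formed (products):
  C=O: 4 × 821 = 3284
  O-H: 4 × 472 = 1888
  Σ(formed) = 5172 kJ
ΔH = Σ(broken) − Σ(formed) = 4239 − 5172 = −933 kJ

ΔH ≈ −933 kJ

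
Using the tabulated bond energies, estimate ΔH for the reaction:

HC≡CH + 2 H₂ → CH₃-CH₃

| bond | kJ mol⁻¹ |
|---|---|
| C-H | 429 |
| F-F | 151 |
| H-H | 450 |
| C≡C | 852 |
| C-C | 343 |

Bonds broken (reactants):
  C≡C: 1 × 852 = 852
  C-H: 2 × 429 = 858
  H-H: 2 × 450 = 900
  Σ(broken) = 2610 kJ
Bonds formed (products):
  C-C: 1 × 343 = 343
  C-H: 6 × 429 = 2574
  Σ(formed) = 2917 kJ
ΔH = Σ(broken) − Σ(formed) = 2610 − 2917 = −307 kJ

ΔH ≈ −307 kJ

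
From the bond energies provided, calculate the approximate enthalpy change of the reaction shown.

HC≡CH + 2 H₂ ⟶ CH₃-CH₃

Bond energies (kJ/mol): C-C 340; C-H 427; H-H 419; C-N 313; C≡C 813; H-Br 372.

ΔH ≈ −397 kJ

Bonds broken (reactants):
  C≡C: 1 × 813 = 813
  C-H: 2 × 427 = 854
  H-H: 2 × 419 = 838
  Σ(broken) = 2505 kJ
Bonds formed (products):
  C-C: 1 × 340 = 340
  C-H: 6 × 427 = 2562
  Σ(formed) = 2902 kJ
ΔH = Σ(broken) − Σ(formed) = 2505 − 2902 = −397 kJ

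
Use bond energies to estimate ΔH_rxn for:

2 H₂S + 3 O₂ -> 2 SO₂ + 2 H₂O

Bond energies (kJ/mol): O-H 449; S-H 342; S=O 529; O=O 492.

ΔH ≈ −1068 kJ

Bonds broken (reactants):
  O=O: 3 × 492 = 1476
  S-H: 4 × 342 = 1368
  Σ(broken) = 2844 kJ
Bonds formed (products):
  O-H: 4 × 449 = 1796
  S=O: 4 × 529 = 2116
  Σ(formed) = 3912 kJ
ΔH = Σ(broken) − Σ(formed) = 2844 − 3912 = −1068 kJ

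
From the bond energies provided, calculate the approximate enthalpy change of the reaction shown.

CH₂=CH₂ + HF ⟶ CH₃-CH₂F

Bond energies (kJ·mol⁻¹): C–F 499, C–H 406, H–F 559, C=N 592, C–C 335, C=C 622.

Bonds broken (reactants):
  C–H: 4 × 406 = 1624
  C=C: 1 × 622 = 622
  H–F: 1 × 559 = 559
  Σ(broken) = 2805 kJ
Bonds formed (products):
  C–C: 1 × 335 = 335
  C–F: 1 × 499 = 499
  C–H: 5 × 406 = 2030
  Σ(formed) = 2864 kJ
ΔH = Σ(broken) − Σ(formed) = 2805 − 2864 = −59 kJ

ΔH ≈ −59 kJ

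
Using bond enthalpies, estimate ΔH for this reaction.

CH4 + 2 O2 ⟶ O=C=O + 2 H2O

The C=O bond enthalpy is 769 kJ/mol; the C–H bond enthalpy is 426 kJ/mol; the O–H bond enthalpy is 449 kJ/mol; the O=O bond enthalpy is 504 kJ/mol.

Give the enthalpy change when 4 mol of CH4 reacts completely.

ΔH = −2488 kJ

Bonds broken (reactants):
  C–H: 4 × 426 = 1704
  O=O: 2 × 504 = 1008
  Σ(broken) = 2712 kJ
Bonds formed (products):
  C=O: 2 × 769 = 1538
  O–H: 4 × 449 = 1796
  Σ(formed) = 3334 kJ
ΔH = Σ(broken) − Σ(formed) = 2712 − 3334 = −622 kJ
For 4× the reaction as written: 4 × (−622) = −2488 kJ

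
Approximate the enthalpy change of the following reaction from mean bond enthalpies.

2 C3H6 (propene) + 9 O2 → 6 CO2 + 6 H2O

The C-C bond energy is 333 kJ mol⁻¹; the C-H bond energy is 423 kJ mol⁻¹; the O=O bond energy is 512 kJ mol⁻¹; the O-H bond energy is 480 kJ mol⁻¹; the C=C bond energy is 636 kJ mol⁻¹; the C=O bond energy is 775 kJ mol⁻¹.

Bonds broken (reactants):
  C-C: 2 × 333 = 666
  C-H: 12 × 423 = 5076
  C=C: 2 × 636 = 1272
  O=O: 9 × 512 = 4608
  Σ(broken) = 11622 kJ
Bonds formed (products):
  C=O: 12 × 775 = 9300
  O-H: 12 × 480 = 5760
  Σ(formed) = 15060 kJ
ΔH = Σ(broken) − Σ(formed) = 11622 − 15060 = −3438 kJ

ΔH ≈ −3438 kJ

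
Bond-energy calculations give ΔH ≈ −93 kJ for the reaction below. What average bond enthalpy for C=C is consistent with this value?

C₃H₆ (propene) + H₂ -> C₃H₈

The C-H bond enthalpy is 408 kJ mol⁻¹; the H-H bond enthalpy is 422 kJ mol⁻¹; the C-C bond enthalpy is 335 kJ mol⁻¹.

D(C=C) ≈ 636 kJ/mol

Let D be the C=C bond energy.
Σ(broken) = 1×335 + 6×408 + 1×D + 1×422 = 3205 + D
Σ(formed) = 2×335 + 8×408 = 3934
ΔH = Σ(broken) − Σ(formed) = (3205 + D) − (3934) = −729 + D
Setting this equal to −93 kJ gives D = 636 kJ/mol.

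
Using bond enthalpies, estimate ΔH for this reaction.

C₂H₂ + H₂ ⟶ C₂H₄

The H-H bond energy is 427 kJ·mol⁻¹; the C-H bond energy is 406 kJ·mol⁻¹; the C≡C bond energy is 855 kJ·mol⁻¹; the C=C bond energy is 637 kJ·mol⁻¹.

Bonds broken (reactants):
  C≡C: 1 × 855 = 855
  C-H: 2 × 406 = 812
  H-H: 1 × 427 = 427
  Σ(broken) = 2094 kJ
Bonds formed (products):
  C-H: 4 × 406 = 1624
  C=C: 1 × 637 = 637
  Σ(formed) = 2261 kJ
ΔH = Σ(broken) − Σ(formed) = 2094 − 2261 = −167 kJ

ΔH ≈ −167 kJ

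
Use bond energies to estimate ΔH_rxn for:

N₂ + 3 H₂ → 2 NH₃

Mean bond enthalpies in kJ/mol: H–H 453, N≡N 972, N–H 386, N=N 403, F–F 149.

ΔH ≈ +15 kJ

Bonds broken (reactants):
  H–H: 3 × 453 = 1359
  N≡N: 1 × 972 = 972
  Σ(broken) = 2331 kJ
Bonds formed (products):
  N–H: 6 × 386 = 2316
  Σ(formed) = 2316 kJ
ΔH = Σ(broken) − Σ(formed) = 2331 − 2316 = +15 kJ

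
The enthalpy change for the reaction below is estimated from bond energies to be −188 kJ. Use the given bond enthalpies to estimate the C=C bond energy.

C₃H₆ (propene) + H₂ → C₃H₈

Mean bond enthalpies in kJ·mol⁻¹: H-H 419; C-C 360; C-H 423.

D(C=C) ≈ 599 kJ/mol

Let D be the C=C bond energy.
Σ(broken) = 1×360 + 6×423 + 1×D + 1×419 = 3317 + D
Σ(formed) = 2×360 + 8×423 = 4104
ΔH = Σ(broken) − Σ(formed) = (3317 + D) − (4104) = −787 + D
Setting this equal to −188 kJ gives D = 599 kJ/mol.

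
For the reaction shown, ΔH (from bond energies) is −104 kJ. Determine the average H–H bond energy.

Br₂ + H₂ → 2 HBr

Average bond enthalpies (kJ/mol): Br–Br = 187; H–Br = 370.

Let D be the H–H bond energy.
Σ(broken) = 1×187 + 1×D = 187 + D
Σ(formed) = 2×370 = 740
ΔH = Σ(broken) − Σ(formed) = (187 + D) − (740) = −553 + D
Setting this equal to −104 kJ gives D = 449 kJ/mol.

D(H–H) ≈ 449 kJ/mol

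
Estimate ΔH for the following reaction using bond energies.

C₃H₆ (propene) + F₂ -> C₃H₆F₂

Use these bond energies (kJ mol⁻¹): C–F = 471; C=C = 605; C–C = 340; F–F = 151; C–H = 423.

Bonds broken (reactants):
  C–C: 1 × 340 = 340
  C–H: 6 × 423 = 2538
  C=C: 1 × 605 = 605
  F–F: 1 × 151 = 151
  Σ(broken) = 3634 kJ
Bonds formed (products):
  C–C: 2 × 340 = 680
  C–F: 2 × 471 = 942
  C–H: 6 × 423 = 2538
  Σ(formed) = 4160 kJ
ΔH = Σ(broken) − Σ(formed) = 3634 − 4160 = −526 kJ

ΔH ≈ −526 kJ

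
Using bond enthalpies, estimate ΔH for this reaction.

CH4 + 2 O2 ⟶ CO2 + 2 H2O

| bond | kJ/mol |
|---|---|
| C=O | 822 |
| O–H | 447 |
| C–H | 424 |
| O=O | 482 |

Bonds broken (reactants):
  C–H: 4 × 424 = 1696
  O=O: 2 × 482 = 964
  Σ(broken) = 2660 kJ
Bonds formed (products):
  C=O: 2 × 822 = 1644
  O–H: 4 × 447 = 1788
  Σ(formed) = 3432 kJ
ΔH = Σ(broken) − Σ(formed) = 2660 − 3432 = −772 kJ

ΔH ≈ −772 kJ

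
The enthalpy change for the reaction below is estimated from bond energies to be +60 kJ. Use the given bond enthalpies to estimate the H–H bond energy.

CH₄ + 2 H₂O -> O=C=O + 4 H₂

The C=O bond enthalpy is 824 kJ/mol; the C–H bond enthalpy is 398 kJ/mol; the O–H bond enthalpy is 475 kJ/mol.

D(H–H) ≈ 446 kJ/mol

Let D be the H–H bond energy.
Σ(broken) = 4×398 + 4×475 = 3492
Σ(formed) = 2×824 + 4×D = 1648 + 4D
ΔH = Σ(broken) − Σ(formed) = (3492) − (1648 + 4D) = +1844 − 4D
Setting this equal to +60 kJ gives 4D = 1784, so D = 446 kJ/mol.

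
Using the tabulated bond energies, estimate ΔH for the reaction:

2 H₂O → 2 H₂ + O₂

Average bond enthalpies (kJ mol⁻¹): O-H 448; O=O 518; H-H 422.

Bonds broken (reactants):
  O-H: 4 × 448 = 1792
  Σ(broken) = 1792 kJ
Bonds formed (products):
  H-H: 2 × 422 = 844
  O=O: 1 × 518 = 518
  Σ(formed) = 1362 kJ
ΔH = Σ(broken) − Σ(formed) = 1792 − 1362 = +430 kJ

ΔH ≈ +430 kJ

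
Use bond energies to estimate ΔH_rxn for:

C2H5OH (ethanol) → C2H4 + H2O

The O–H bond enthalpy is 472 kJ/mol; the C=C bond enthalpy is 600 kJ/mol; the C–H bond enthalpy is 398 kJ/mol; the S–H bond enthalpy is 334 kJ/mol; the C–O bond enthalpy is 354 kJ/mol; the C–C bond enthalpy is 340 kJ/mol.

ΔH ≈ +20 kJ

Bonds broken (reactants):
  C–C: 1 × 340 = 340
  C–H: 5 × 398 = 1990
  C–O: 1 × 354 = 354
  O–H: 1 × 472 = 472
  Σ(broken) = 3156 kJ
Bonds formed (products):
  C–H: 4 × 398 = 1592
  C=C: 1 × 600 = 600
  O–H: 2 × 472 = 944
  Σ(formed) = 3136 kJ
ΔH = Σ(broken) − Σ(formed) = 3156 − 3136 = +20 kJ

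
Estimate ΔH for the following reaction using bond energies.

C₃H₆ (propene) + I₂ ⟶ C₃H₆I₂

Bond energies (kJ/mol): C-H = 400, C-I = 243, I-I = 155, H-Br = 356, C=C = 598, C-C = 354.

ΔH ≈ −87 kJ

Bonds broken (reactants):
  C-C: 1 × 354 = 354
  C-H: 6 × 400 = 2400
  C=C: 1 × 598 = 598
  I-I: 1 × 155 = 155
  Σ(broken) = 3507 kJ
Bonds formed (products):
  C-C: 2 × 354 = 708
  C-H: 6 × 400 = 2400
  C-I: 2 × 243 = 486
  Σ(formed) = 3594 kJ
ΔH = Σ(broken) − Σ(formed) = 3507 − 3594 = −87 kJ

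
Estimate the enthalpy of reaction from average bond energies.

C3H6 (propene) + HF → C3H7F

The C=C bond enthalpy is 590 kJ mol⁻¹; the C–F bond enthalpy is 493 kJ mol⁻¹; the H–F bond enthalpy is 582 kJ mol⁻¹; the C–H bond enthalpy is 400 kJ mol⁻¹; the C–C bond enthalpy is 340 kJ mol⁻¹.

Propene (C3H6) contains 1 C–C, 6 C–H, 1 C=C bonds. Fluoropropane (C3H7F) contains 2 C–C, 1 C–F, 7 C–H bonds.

ΔH ≈ −61 kJ

Bonds broken (reactants):
  C–C: 1 × 340 = 340
  C–H: 6 × 400 = 2400
  C=C: 1 × 590 = 590
  H–F: 1 × 582 = 582
  Σ(broken) = 3912 kJ
Bonds formed (products):
  C–C: 2 × 340 = 680
  C–F: 1 × 493 = 493
  C–H: 7 × 400 = 2800
  Σ(formed) = 3973 kJ
ΔH = Σ(broken) − Σ(formed) = 3912 − 3973 = −61 kJ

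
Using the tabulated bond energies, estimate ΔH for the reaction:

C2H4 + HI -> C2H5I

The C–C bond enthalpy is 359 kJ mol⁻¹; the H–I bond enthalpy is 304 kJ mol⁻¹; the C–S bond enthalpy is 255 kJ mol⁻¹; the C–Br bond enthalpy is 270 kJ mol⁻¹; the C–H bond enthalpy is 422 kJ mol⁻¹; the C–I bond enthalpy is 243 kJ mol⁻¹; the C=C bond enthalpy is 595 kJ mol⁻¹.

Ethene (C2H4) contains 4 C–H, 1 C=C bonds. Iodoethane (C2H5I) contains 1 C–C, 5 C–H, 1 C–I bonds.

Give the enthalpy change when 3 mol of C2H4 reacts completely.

ΔH = −375 kJ

Bonds broken (reactants):
  C–H: 4 × 422 = 1688
  C=C: 1 × 595 = 595
  H–I: 1 × 304 = 304
  Σ(broken) = 2587 kJ
Bonds formed (products):
  C–C: 1 × 359 = 359
  C–H: 5 × 422 = 2110
  C–I: 1 × 243 = 243
  Σ(formed) = 2712 kJ
ΔH = Σ(broken) − Σ(formed) = 2587 − 2712 = −125 kJ
For 3× the reaction as written: 3 × (−125) = −375 kJ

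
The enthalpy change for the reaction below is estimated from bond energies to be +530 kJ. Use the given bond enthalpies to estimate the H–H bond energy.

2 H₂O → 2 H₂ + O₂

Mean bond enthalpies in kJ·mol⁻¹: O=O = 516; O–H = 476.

Let D be the H–H bond energy.
Σ(broken) = 4×476 = 1904
Σ(formed) = 2×D + 1×516 = 516 + 2D
ΔH = Σ(broken) − Σ(formed) = (1904) − (516 + 2D) = +1388 − 2D
Setting this equal to +530 kJ gives 2D = 858, so D = 429 kJ/mol.

D(H–H) ≈ 429 kJ/mol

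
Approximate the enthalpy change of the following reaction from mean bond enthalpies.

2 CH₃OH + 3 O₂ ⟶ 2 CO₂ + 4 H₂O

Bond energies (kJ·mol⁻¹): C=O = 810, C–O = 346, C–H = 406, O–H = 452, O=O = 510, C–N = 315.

ΔH ≈ −1294 kJ

Bonds broken (reactants):
  C–H: 6 × 406 = 2436
  C–O: 2 × 346 = 692
  O–H: 2 × 452 = 904
  O=O: 3 × 510 = 1530
  Σ(broken) = 5562 kJ
Bonds formed (products):
  C=O: 4 × 810 = 3240
  O–H: 8 × 452 = 3616
  Σ(formed) = 6856 kJ
ΔH = Σ(broken) − Σ(formed) = 5562 − 6856 = −1294 kJ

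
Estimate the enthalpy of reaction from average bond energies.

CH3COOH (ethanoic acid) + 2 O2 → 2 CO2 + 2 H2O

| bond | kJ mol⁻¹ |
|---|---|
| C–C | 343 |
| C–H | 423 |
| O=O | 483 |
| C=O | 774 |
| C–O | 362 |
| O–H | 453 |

Bonds broken (reactants):
  C–C: 1 × 343 = 343
  C–H: 3 × 423 = 1269
  C–O: 1 × 362 = 362
  C=O: 1 × 774 = 774
  O–H: 1 × 453 = 453
  O=O: 2 × 483 = 966
  Σ(broken) = 4167 kJ
Bonds formed (products):
  C=O: 4 × 774 = 3096
  O–H: 4 × 453 = 1812
  Σ(formed) = 4908 kJ
ΔH = Σ(broken) − Σ(formed) = 4167 − 4908 = −741 kJ

ΔH ≈ −741 kJ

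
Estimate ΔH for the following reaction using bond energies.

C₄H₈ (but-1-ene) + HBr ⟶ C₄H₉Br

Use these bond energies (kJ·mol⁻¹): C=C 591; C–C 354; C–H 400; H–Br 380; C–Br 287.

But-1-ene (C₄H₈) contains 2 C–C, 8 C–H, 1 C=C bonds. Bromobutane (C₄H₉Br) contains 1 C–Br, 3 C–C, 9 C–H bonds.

Bonds broken (reactants):
  C–C: 2 × 354 = 708
  C–H: 8 × 400 = 3200
  C=C: 1 × 591 = 591
  H–Br: 1 × 380 = 380
  Σ(broken) = 4879 kJ
Bonds formed (products):
  C–Br: 1 × 287 = 287
  C–C: 3 × 354 = 1062
  C–H: 9 × 400 = 3600
  Σ(formed) = 4949 kJ
ΔH = Σ(broken) − Σ(formed) = 4879 − 4949 = −70 kJ

ΔH ≈ −70 kJ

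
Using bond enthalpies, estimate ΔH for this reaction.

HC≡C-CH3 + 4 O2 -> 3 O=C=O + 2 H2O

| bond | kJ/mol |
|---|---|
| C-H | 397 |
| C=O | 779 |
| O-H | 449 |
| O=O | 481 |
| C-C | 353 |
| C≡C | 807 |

ΔH ≈ −1798 kJ

Bonds broken (reactants):
  C≡C: 1 × 807 = 807
  C-C: 1 × 353 = 353
  C-H: 4 × 397 = 1588
  O=O: 4 × 481 = 1924
  Σ(broken) = 4672 kJ
Bonds formed (products):
  C=O: 6 × 779 = 4674
  O-H: 4 × 449 = 1796
  Σ(formed) = 6470 kJ
ΔH = Σ(broken) − Σ(formed) = 4672 − 6470 = −1798 kJ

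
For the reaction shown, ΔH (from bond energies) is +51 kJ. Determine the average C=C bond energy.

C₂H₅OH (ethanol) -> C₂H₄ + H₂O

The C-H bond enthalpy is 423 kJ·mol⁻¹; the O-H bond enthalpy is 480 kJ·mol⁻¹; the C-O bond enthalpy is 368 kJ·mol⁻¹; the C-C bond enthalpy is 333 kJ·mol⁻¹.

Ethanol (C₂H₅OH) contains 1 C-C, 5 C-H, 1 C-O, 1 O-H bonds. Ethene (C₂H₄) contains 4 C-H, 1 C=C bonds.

D(C=C) ≈ 593 kJ/mol

Let D be the C=C bond energy.
Σ(broken) = 1×333 + 5×423 + 1×368 + 1×480 = 3296
Σ(formed) = 4×423 + 1×D + 2×480 = 2652 + D
ΔH = Σ(broken) − Σ(formed) = (3296) − (2652 + D) = +644 − D
Setting this equal to +51 kJ gives D = 593 kJ/mol.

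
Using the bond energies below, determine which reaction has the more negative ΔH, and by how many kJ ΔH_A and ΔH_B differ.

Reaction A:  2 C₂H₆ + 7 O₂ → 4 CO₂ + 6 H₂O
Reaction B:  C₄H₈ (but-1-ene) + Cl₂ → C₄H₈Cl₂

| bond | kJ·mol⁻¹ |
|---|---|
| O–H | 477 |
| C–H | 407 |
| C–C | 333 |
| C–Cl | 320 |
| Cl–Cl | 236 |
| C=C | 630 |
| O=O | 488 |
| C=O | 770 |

Reaction A:
  Bonds broken (reactants):
    C–C: 2 × 333 = 666
    C–H: 12 × 407 = 4884
    O=O: 7 × 488 = 3416
    Σ(broken) = 8966 kJ
  Bonds formed (products):
    C=O: 8 × 770 = 6160
    O–H: 12 × 477 = 5724
    Σ(formed) = 11884 kJ
  ΔH_A = 8966 − 11884 = −2918 kJ
Reaction B:
  Bonds broken (reactants):
    C–C: 2 × 333 = 666
    C–H: 8 × 407 = 3256
    C=C: 1 × 630 = 630
    Cl–Cl: 1 × 236 = 236
    Σ(broken) = 4788 kJ
  Bonds formed (products):
    C–C: 3 × 333 = 999
    C–Cl: 2 × 320 = 640
    C–H: 8 × 407 = 3256
    Σ(formed) = 4895 kJ
  ΔH_B = 4788 − 4895 = −107 kJ
ΔH_A − ΔH_B = −2811 kJ, so reaction A has the more negative ΔH; |ΔH_A − ΔH_B| = 2811 kJ.

Reaction A, by 2811 kJ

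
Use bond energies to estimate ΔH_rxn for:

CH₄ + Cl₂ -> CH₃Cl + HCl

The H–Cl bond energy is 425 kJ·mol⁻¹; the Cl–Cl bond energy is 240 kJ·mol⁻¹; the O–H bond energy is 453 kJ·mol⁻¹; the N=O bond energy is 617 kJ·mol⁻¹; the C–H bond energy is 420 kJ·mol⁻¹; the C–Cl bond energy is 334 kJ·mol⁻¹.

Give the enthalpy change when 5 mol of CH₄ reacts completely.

ΔH = −495 kJ

Bonds broken (reactants):
  C–H: 4 × 420 = 1680
  Cl–Cl: 1 × 240 = 240
  Σ(broken) = 1920 kJ
Bonds formed (products):
  C–Cl: 1 × 334 = 334
  C–H: 3 × 420 = 1260
  H–Cl: 1 × 425 = 425
  Σ(formed) = 2019 kJ
ΔH = Σ(broken) − Σ(formed) = 1920 − 2019 = −99 kJ
For 5× the reaction as written: 5 × (−99) = −495 kJ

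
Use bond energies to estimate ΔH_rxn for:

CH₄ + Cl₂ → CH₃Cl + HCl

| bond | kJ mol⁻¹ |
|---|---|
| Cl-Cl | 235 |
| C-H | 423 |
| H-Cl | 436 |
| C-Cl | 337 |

ΔH ≈ −115 kJ

Bonds broken (reactants):
  C-H: 4 × 423 = 1692
  Cl-Cl: 1 × 235 = 235
  Σ(broken) = 1927 kJ
Bonds formed (products):
  C-Cl: 1 × 337 = 337
  C-H: 3 × 423 = 1269
  H-Cl: 1 × 436 = 436
  Σ(formed) = 2042 kJ
ΔH = Σ(broken) − Σ(formed) = 1927 − 2042 = −115 kJ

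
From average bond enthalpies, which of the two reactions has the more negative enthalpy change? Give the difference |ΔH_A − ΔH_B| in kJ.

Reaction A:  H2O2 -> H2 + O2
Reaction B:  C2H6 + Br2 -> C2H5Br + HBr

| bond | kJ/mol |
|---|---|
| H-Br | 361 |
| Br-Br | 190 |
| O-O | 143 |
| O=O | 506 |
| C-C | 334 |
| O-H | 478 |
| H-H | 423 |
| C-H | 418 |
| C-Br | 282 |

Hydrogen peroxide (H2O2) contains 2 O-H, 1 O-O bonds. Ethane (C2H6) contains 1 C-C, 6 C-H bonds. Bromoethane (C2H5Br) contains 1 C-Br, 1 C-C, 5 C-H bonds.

Reaction B, by 205 kJ

Reaction A:
  Bonds broken (reactants):
    O-H: 2 × 478 = 956
    O-O: 1 × 143 = 143
    Σ(broken) = 1099 kJ
  Bonds formed (products):
    H-H: 1 × 423 = 423
    O=O: 1 × 506 = 506
    Σ(formed) = 929 kJ
  ΔH_A = 1099 − 929 = +170 kJ
Reaction B:
  Bonds broken (reactants):
    Br-Br: 1 × 190 = 190
    C-C: 1 × 334 = 334
    C-H: 6 × 418 = 2508
    Σ(broken) = 3032 kJ
  Bonds formed (products):
    C-Br: 1 × 282 = 282
    C-C: 1 × 334 = 334
    C-H: 5 × 418 = 2090
    H-Br: 1 × 361 = 361
    Σ(formed) = 3067 kJ
  ΔH_B = 3032 − 3067 = −35 kJ
ΔH_A − ΔH_B = +205 kJ, so reaction B has the more negative ΔH; |ΔH_A − ΔH_B| = 205 kJ.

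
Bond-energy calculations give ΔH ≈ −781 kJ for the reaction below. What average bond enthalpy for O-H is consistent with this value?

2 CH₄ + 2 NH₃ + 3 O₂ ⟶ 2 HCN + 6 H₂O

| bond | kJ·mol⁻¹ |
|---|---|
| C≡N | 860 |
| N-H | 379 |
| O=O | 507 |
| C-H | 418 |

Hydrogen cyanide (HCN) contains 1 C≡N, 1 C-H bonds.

Let D be the O-H bond energy.
Σ(broken) = 8×418 + 6×379 + 3×507 = 7139
Σ(formed) = 2×860 + 2×418 + 12×D = 2556 + 12D
ΔH = Σ(broken) − Σ(formed) = (7139) − (2556 + 12D) = +4583 − 12D
Setting this equal to −781 kJ gives 12D = 5364, so D = 447 kJ/mol.

D(O-H) ≈ 447 kJ/mol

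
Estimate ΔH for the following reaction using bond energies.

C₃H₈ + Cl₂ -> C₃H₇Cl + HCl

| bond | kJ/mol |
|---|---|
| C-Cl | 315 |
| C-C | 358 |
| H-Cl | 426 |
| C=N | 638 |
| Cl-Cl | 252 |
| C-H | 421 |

ΔH ≈ −68 kJ

Bonds broken (reactants):
  C-C: 2 × 358 = 716
  C-H: 8 × 421 = 3368
  Cl-Cl: 1 × 252 = 252
  Σ(broken) = 4336 kJ
Bonds formed (products):
  C-C: 2 × 358 = 716
  C-Cl: 1 × 315 = 315
  C-H: 7 × 421 = 2947
  H-Cl: 1 × 426 = 426
  Σ(formed) = 4404 kJ
ΔH = Σ(broken) − Σ(formed) = 4336 − 4404 = −68 kJ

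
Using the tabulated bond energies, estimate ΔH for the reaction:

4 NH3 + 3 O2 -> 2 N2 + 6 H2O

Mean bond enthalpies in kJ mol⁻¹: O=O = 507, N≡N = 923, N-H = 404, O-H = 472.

ΔH ≈ −1141 kJ

Bonds broken (reactants):
  N-H: 12 × 404 = 4848
  O=O: 3 × 507 = 1521
  Σ(broken) = 6369 kJ
Bonds formed (products):
  N≡N: 2 × 923 = 1846
  O-H: 12 × 472 = 5664
  Σ(formed) = 7510 kJ
ΔH = Σ(broken) − Σ(formed) = 6369 − 7510 = −1141 kJ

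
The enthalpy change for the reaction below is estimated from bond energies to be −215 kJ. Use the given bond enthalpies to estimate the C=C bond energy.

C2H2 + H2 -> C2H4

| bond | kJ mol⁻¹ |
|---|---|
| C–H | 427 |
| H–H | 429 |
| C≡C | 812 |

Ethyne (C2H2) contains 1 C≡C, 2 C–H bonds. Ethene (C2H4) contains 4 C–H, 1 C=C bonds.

Let D be the C=C bond energy.
Σ(broken) = 1×812 + 2×427 + 1×429 = 2095
Σ(formed) = 4×427 + 1×D = 1708 + D
ΔH = Σ(broken) − Σ(formed) = (2095) − (1708 + D) = +387 − D
Setting this equal to −215 kJ gives D = 602 kJ/mol.

D(C=C) ≈ 602 kJ/mol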